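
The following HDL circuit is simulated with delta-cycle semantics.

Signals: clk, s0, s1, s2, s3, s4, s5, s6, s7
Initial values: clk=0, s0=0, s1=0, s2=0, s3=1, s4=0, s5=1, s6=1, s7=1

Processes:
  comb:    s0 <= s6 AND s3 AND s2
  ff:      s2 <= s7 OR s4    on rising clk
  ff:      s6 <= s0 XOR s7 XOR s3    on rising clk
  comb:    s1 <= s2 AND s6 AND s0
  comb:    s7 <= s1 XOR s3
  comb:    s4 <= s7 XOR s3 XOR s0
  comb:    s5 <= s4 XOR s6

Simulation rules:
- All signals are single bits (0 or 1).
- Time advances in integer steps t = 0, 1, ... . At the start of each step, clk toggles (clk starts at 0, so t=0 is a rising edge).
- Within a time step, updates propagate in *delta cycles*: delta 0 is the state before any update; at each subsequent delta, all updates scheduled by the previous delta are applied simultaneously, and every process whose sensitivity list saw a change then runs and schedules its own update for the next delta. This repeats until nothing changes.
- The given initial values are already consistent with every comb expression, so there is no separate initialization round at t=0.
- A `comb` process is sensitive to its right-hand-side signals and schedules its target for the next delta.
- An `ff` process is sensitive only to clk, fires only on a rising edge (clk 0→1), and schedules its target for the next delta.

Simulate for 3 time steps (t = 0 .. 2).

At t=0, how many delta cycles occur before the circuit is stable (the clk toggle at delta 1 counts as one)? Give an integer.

t=0 Δ0: s1=0 s6=1 s0=0 s4=0 s7=1 s3=1 s5=1 clk=0 s2=0
  Δ1: clk:0→1
  Δ2: s6:1→0, s2:0→1
  Δ3: s5:1→0
  (3Δ to stable)
t=1 Δ0: s1=0 s6=0 s0=0 s4=0 s7=1 s3=1 s5=0 clk=1 s2=1
  Δ1: clk:1→0
  (1Δ to stable)
t=2 Δ0: s1=0 s6=0 s0=0 s4=0 s7=1 s3=1 s5=0 clk=0 s2=1
  Δ1: clk:0→1
  (1Δ to stable)

3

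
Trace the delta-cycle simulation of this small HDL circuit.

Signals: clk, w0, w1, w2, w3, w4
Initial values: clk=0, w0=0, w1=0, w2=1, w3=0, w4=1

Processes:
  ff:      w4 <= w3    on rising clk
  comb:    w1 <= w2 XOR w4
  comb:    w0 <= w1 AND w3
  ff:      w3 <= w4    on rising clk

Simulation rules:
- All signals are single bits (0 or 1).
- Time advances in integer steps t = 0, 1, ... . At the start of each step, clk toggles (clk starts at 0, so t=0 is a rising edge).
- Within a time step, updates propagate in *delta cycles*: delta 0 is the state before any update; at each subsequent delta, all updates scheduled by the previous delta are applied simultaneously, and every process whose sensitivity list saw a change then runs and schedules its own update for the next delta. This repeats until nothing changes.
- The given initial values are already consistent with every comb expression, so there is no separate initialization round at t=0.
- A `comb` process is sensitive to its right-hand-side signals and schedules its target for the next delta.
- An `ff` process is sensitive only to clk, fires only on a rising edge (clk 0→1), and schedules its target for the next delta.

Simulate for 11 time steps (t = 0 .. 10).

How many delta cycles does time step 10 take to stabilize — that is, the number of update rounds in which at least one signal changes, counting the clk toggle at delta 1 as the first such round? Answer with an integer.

3

[bits: w1,w3,w4,clk,w0,w2]
t=0: Δ0=001001 Δ1=001101 Δ2=010101 Δ3=110101 Δ4=110111 | 4Δ
t=1: Δ0=110111 Δ1=110011 | 1Δ
t=2: Δ0=110011 Δ1=110111 Δ2=101111 Δ3=001101 | 3Δ
t=3: Δ0=001101 Δ1=001001 | 1Δ
t=4: Δ0=001001 Δ1=001101 Δ2=010101 Δ3=110101 Δ4=110111 | 4Δ
t=5: Δ0=110111 Δ1=110011 | 1Δ
t=6: Δ0=110011 Δ1=110111 Δ2=101111 Δ3=001101 | 3Δ
t=7: Δ0=001101 Δ1=001001 | 1Δ
t=8: Δ0=001001 Δ1=001101 Δ2=010101 Δ3=110101 Δ4=110111 | 4Δ
t=9: Δ0=110111 Δ1=110011 | 1Δ
t=10: Δ0=110011 Δ1=110111 Δ2=101111 Δ3=001101 | 3Δ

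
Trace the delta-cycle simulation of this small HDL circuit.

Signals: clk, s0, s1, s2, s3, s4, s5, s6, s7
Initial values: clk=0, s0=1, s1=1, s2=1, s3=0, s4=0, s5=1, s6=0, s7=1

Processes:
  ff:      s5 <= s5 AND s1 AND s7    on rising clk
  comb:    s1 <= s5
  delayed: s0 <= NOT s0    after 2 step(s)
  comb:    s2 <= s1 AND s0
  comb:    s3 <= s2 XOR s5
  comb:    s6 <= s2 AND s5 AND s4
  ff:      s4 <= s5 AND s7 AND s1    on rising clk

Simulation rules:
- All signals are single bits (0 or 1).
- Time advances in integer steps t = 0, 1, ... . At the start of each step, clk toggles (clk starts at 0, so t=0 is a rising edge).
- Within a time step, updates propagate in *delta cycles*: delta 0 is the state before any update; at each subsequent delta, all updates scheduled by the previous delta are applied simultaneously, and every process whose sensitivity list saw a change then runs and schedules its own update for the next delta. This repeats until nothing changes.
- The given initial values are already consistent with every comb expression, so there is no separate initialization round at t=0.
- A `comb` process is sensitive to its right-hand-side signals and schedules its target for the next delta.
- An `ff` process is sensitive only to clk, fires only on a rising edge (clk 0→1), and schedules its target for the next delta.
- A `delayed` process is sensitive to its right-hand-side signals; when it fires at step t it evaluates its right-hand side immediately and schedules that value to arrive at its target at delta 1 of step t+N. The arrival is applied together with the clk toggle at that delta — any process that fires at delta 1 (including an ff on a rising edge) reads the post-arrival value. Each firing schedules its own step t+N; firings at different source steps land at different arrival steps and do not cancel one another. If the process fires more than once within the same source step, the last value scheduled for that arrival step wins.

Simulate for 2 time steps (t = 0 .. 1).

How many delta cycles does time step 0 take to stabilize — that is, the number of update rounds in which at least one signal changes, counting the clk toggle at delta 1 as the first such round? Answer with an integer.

t0.Δ0 s4=0 s7=1 s6=0 s3=0 s1=1 s0=1 s5=1 s2=1 clk=0
t0.Δ1 s4=0 s7=1 s6=0 s3=0 s1=1 s0=1 s5=1 s2=1 clk=1
t0.Δ2 s4=1 s7=1 s6=0 s3=0 s1=1 s0=1 s5=1 s2=1 clk=1
t0.Δ3 s4=1 s7=1 s6=1 s3=0 s1=1 s0=1 s5=1 s2=1 clk=1
t1.Δ0 s4=1 s7=1 s6=1 s3=0 s1=1 s0=1 s5=1 s2=1 clk=1
t1.Δ1 s4=1 s7=1 s6=1 s3=0 s1=1 s0=1 s5=1 s2=1 clk=0

3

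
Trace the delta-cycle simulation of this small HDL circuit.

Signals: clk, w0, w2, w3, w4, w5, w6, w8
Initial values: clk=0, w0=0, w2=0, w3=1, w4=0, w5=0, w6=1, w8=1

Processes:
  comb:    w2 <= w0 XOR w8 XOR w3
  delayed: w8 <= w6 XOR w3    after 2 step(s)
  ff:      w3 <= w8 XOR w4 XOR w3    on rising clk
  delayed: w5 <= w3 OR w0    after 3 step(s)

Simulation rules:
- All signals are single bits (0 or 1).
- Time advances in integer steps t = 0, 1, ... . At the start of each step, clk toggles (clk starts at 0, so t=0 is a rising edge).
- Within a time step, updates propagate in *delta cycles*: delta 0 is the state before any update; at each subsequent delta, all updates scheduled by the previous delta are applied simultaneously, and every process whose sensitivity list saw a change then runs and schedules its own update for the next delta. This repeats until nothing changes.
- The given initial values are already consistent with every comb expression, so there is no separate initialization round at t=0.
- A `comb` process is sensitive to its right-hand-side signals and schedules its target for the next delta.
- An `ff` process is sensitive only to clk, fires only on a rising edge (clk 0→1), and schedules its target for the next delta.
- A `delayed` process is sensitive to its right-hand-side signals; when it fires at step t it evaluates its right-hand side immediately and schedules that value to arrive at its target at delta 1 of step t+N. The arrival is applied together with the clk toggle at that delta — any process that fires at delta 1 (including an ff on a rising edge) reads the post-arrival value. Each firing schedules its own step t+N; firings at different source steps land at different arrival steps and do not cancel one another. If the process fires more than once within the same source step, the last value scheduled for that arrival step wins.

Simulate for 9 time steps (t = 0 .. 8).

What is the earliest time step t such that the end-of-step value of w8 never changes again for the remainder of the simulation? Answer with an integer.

t0.Δ0 w2=0 w4=0 clk=0 w3=1 w0=0 w8=1 w6=1 w5=0
t0.Δ1 w2=0 w4=0 clk=1 w3=1 w0=0 w8=1 w6=1 w5=0
t0.Δ2 w2=0 w4=0 clk=1 w3=0 w0=0 w8=1 w6=1 w5=0
t0.Δ3 w2=1 w4=0 clk=1 w3=0 w0=0 w8=1 w6=1 w5=0
t1.Δ0 w2=1 w4=0 clk=1 w3=0 w0=0 w8=1 w6=1 w5=0
t1.Δ1 w2=1 w4=0 clk=0 w3=0 w0=0 w8=1 w6=1 w5=0
t2.Δ0 w2=1 w4=0 clk=0 w3=0 w0=0 w8=1 w6=1 w5=0
t2.Δ1 w2=1 w4=0 clk=1 w3=0 w0=0 w8=1 w6=1 w5=0
t2.Δ2 w2=1 w4=0 clk=1 w3=1 w0=0 w8=1 w6=1 w5=0
t2.Δ3 w2=0 w4=0 clk=1 w3=1 w0=0 w8=1 w6=1 w5=0
t3.Δ0 w2=0 w4=0 clk=1 w3=1 w0=0 w8=1 w6=1 w5=0
t3.Δ1 w2=0 w4=0 clk=0 w3=1 w0=0 w8=1 w6=1 w5=0
t4.Δ0 w2=0 w4=0 clk=0 w3=1 w0=0 w8=1 w6=1 w5=0
t4.Δ1 w2=0 w4=0 clk=1 w3=1 w0=0 w8=0 w6=1 w5=0
t4.Δ2 w2=1 w4=0 clk=1 w3=1 w0=0 w8=0 w6=1 w5=0
t5.Δ0 w2=1 w4=0 clk=1 w3=1 w0=0 w8=0 w6=1 w5=0
t5.Δ1 w2=1 w4=0 clk=0 w3=1 w0=0 w8=0 w6=1 w5=1
t6.Δ0 w2=1 w4=0 clk=0 w3=1 w0=0 w8=0 w6=1 w5=1
t6.Δ1 w2=1 w4=0 clk=1 w3=1 w0=0 w8=0 w6=1 w5=1
t7.Δ0 w2=1 w4=0 clk=1 w3=1 w0=0 w8=0 w6=1 w5=1
t7.Δ1 w2=1 w4=0 clk=0 w3=1 w0=0 w8=0 w6=1 w5=1
t8.Δ0 w2=1 w4=0 clk=0 w3=1 w0=0 w8=0 w6=1 w5=1
t8.Δ1 w2=1 w4=0 clk=1 w3=1 w0=0 w8=0 w6=1 w5=1

4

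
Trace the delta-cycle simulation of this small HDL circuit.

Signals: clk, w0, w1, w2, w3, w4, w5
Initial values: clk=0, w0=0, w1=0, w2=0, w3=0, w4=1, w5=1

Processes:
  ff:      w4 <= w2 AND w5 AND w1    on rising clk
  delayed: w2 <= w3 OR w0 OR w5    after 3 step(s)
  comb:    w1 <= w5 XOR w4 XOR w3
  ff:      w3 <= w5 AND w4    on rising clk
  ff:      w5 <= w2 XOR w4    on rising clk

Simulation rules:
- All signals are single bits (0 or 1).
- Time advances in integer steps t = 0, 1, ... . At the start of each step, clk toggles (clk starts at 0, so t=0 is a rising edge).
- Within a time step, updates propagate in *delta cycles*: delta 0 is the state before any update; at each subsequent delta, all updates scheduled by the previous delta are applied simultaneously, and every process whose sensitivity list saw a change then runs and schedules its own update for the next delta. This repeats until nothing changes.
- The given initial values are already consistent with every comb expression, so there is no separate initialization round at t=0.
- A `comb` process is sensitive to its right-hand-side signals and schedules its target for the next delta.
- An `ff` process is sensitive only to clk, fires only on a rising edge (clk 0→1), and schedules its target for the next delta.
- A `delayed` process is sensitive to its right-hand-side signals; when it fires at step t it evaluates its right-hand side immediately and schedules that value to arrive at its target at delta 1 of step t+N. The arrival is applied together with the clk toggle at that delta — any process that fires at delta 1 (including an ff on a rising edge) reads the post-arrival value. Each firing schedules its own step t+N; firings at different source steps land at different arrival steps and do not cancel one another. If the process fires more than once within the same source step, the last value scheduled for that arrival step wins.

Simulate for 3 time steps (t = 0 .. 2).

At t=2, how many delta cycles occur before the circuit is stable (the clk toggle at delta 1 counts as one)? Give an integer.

t=0 Δ0: w5=1 clk=0 w2=0 w3=0 w0=0 w4=1 w1=0
  Δ1: clk:0→1
  Δ2: w3:0→1, w4:1→0
  (2Δ to stable)
t=1 Δ0: w5=1 clk=1 w2=0 w3=1 w0=0 w4=0 w1=0
  Δ1: clk:1→0
  (1Δ to stable)
t=2 Δ0: w5=1 clk=0 w2=0 w3=1 w0=0 w4=0 w1=0
  Δ1: clk:0→1
  Δ2: w5:1→0, w3:1→0
  (2Δ to stable)

2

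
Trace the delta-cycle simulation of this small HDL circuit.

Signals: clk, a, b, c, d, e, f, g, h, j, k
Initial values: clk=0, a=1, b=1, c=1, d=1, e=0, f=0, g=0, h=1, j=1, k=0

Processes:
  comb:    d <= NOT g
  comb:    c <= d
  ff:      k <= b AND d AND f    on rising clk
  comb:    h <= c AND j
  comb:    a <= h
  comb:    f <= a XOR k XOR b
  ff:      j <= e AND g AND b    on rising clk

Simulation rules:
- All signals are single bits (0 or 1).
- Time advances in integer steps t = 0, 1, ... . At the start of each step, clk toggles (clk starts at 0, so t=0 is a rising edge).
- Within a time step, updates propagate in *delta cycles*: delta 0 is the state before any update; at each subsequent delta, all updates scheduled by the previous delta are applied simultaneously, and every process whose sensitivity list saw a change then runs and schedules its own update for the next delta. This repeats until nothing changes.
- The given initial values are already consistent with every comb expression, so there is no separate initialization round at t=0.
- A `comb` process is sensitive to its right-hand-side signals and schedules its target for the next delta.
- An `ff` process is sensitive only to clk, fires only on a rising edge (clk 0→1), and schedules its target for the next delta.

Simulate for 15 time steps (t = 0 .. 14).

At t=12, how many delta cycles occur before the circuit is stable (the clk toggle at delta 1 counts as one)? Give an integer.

3

t0.Δ0 e=0 g=0 c=1 d=1 h=1 clk=0 k=0 j=1 a=1 f=0 b=1
t0.Δ1 e=0 g=0 c=1 d=1 h=1 clk=1 k=0 j=1 a=1 f=0 b=1
t0.Δ2 e=0 g=0 c=1 d=1 h=1 clk=1 k=0 j=0 a=1 f=0 b=1
t0.Δ3 e=0 g=0 c=1 d=1 h=0 clk=1 k=0 j=0 a=1 f=0 b=1
t0.Δ4 e=0 g=0 c=1 d=1 h=0 clk=1 k=0 j=0 a=0 f=0 b=1
t0.Δ5 e=0 g=0 c=1 d=1 h=0 clk=1 k=0 j=0 a=0 f=1 b=1
t1.Δ0 e=0 g=0 c=1 d=1 h=0 clk=1 k=0 j=0 a=0 f=1 b=1
t1.Δ1 e=0 g=0 c=1 d=1 h=0 clk=0 k=0 j=0 a=0 f=1 b=1
t2.Δ0 e=0 g=0 c=1 d=1 h=0 clk=0 k=0 j=0 a=0 f=1 b=1
t2.Δ1 e=0 g=0 c=1 d=1 h=0 clk=1 k=0 j=0 a=0 f=1 b=1
t2.Δ2 e=0 g=0 c=1 d=1 h=0 clk=1 k=1 j=0 a=0 f=1 b=1
t2.Δ3 e=0 g=0 c=1 d=1 h=0 clk=1 k=1 j=0 a=0 f=0 b=1
t3.Δ0 e=0 g=0 c=1 d=1 h=0 clk=1 k=1 j=0 a=0 f=0 b=1
t3.Δ1 e=0 g=0 c=1 d=1 h=0 clk=0 k=1 j=0 a=0 f=0 b=1
t4.Δ0 e=0 g=0 c=1 d=1 h=0 clk=0 k=1 j=0 a=0 f=0 b=1
t4.Δ1 e=0 g=0 c=1 d=1 h=0 clk=1 k=1 j=0 a=0 f=0 b=1
t4.Δ2 e=0 g=0 c=1 d=1 h=0 clk=1 k=0 j=0 a=0 f=0 b=1
t4.Δ3 e=0 g=0 c=1 d=1 h=0 clk=1 k=0 j=0 a=0 f=1 b=1
t5.Δ0 e=0 g=0 c=1 d=1 h=0 clk=1 k=0 j=0 a=0 f=1 b=1
t5.Δ1 e=0 g=0 c=1 d=1 h=0 clk=0 k=0 j=0 a=0 f=1 b=1
t6.Δ0 e=0 g=0 c=1 d=1 h=0 clk=0 k=0 j=0 a=0 f=1 b=1
t6.Δ1 e=0 g=0 c=1 d=1 h=0 clk=1 k=0 j=0 a=0 f=1 b=1
t6.Δ2 e=0 g=0 c=1 d=1 h=0 clk=1 k=1 j=0 a=0 f=1 b=1
t6.Δ3 e=0 g=0 c=1 d=1 h=0 clk=1 k=1 j=0 a=0 f=0 b=1
t7.Δ0 e=0 g=0 c=1 d=1 h=0 clk=1 k=1 j=0 a=0 f=0 b=1
t7.Δ1 e=0 g=0 c=1 d=1 h=0 clk=0 k=1 j=0 a=0 f=0 b=1
t8.Δ0 e=0 g=0 c=1 d=1 h=0 clk=0 k=1 j=0 a=0 f=0 b=1
t8.Δ1 e=0 g=0 c=1 d=1 h=0 clk=1 k=1 j=0 a=0 f=0 b=1
t8.Δ2 e=0 g=0 c=1 d=1 h=0 clk=1 k=0 j=0 a=0 f=0 b=1
t8.Δ3 e=0 g=0 c=1 d=1 h=0 clk=1 k=0 j=0 a=0 f=1 b=1
t9.Δ0 e=0 g=0 c=1 d=1 h=0 clk=1 k=0 j=0 a=0 f=1 b=1
t9.Δ1 e=0 g=0 c=1 d=1 h=0 clk=0 k=0 j=0 a=0 f=1 b=1
t10.Δ0 e=0 g=0 c=1 d=1 h=0 clk=0 k=0 j=0 a=0 f=1 b=1
t10.Δ1 e=0 g=0 c=1 d=1 h=0 clk=1 k=0 j=0 a=0 f=1 b=1
t10.Δ2 e=0 g=0 c=1 d=1 h=0 clk=1 k=1 j=0 a=0 f=1 b=1
t10.Δ3 e=0 g=0 c=1 d=1 h=0 clk=1 k=1 j=0 a=0 f=0 b=1
t11.Δ0 e=0 g=0 c=1 d=1 h=0 clk=1 k=1 j=0 a=0 f=0 b=1
t11.Δ1 e=0 g=0 c=1 d=1 h=0 clk=0 k=1 j=0 a=0 f=0 b=1
t12.Δ0 e=0 g=0 c=1 d=1 h=0 clk=0 k=1 j=0 a=0 f=0 b=1
t12.Δ1 e=0 g=0 c=1 d=1 h=0 clk=1 k=1 j=0 a=0 f=0 b=1
t12.Δ2 e=0 g=0 c=1 d=1 h=0 clk=1 k=0 j=0 a=0 f=0 b=1
t12.Δ3 e=0 g=0 c=1 d=1 h=0 clk=1 k=0 j=0 a=0 f=1 b=1
t13.Δ0 e=0 g=0 c=1 d=1 h=0 clk=1 k=0 j=0 a=0 f=1 b=1
t13.Δ1 e=0 g=0 c=1 d=1 h=0 clk=0 k=0 j=0 a=0 f=1 b=1
t14.Δ0 e=0 g=0 c=1 d=1 h=0 clk=0 k=0 j=0 a=0 f=1 b=1
t14.Δ1 e=0 g=0 c=1 d=1 h=0 clk=1 k=0 j=0 a=0 f=1 b=1
t14.Δ2 e=0 g=0 c=1 d=1 h=0 clk=1 k=1 j=0 a=0 f=1 b=1
t14.Δ3 e=0 g=0 c=1 d=1 h=0 clk=1 k=1 j=0 a=0 f=0 b=1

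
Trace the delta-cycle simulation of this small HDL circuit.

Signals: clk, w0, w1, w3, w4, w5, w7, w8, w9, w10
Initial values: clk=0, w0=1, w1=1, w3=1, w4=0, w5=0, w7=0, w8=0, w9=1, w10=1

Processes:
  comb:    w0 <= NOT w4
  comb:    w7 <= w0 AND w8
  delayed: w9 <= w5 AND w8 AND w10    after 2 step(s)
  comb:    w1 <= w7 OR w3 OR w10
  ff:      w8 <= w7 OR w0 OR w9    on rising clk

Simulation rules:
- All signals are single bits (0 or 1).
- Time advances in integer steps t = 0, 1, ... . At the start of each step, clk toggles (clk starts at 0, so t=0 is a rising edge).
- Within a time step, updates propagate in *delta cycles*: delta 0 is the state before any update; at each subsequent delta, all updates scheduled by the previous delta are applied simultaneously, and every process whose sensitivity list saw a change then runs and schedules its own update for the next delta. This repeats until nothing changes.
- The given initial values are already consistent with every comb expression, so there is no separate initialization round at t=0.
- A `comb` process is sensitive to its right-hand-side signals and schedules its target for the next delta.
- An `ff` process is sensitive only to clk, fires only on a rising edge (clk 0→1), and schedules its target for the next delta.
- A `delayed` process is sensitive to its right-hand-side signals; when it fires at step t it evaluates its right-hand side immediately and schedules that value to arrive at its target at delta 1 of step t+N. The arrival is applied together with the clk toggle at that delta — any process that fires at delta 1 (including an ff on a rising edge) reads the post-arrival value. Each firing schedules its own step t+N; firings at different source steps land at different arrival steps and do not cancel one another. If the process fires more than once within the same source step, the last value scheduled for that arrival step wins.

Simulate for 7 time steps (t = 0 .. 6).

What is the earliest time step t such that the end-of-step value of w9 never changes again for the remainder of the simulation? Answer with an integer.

[bits: w10,w0,w9,w1,w8,w4,clk,w7,w3,w5]
t=0: Δ0=1111000010 Δ1=1111001010 Δ2=1111101010 Δ3=1111101110 | 3Δ
t=1: Δ0=1111101110 Δ1=1111100110 | 1Δ
t=2: Δ0=1111100110 Δ1=1101101110 | 1Δ
t=3: Δ0=1101101110 Δ1=1101100110 | 1Δ
t=4: Δ0=1101100110 Δ1=1101101110 | 1Δ
t=5: Δ0=1101101110 Δ1=1101100110 | 1Δ
t=6: Δ0=1101100110 Δ1=1101101110 | 1Δ

2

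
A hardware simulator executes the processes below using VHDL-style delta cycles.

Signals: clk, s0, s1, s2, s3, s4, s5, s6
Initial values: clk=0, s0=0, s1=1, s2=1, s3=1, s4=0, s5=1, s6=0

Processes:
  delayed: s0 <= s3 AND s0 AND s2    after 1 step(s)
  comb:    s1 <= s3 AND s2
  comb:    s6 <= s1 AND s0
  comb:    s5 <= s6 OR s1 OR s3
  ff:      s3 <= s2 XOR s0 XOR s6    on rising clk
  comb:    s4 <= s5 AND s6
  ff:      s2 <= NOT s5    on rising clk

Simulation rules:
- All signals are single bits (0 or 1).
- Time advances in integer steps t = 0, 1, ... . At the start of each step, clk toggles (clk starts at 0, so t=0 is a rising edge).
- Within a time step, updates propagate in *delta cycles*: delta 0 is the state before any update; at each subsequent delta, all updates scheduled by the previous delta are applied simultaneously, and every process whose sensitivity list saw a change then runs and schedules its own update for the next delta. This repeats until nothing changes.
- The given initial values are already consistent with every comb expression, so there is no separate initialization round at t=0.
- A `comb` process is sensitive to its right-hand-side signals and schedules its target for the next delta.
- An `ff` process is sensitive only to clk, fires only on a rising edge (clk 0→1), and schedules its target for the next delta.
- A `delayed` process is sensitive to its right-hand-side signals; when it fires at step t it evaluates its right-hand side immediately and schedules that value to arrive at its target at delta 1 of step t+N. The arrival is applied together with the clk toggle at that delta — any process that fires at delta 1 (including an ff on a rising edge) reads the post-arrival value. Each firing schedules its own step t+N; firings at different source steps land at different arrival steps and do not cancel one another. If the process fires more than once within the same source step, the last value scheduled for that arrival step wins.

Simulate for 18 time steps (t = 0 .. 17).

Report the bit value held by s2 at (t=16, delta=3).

0

t=0 Δ0: s2=1 s4=0 s3=1 s5=1 s1=1 s6=0 clk=0 s0=0
  Δ1: clk:0→1
  Δ2: s2:1→0
  Δ3: s1:1→0
  (3Δ to stable)
t=1 Δ0: s2=0 s4=0 s3=1 s5=1 s1=0 s6=0 clk=1 s0=0
  Δ1: clk:1→0
  (1Δ to stable)
t=2 Δ0: s2=0 s4=0 s3=1 s5=1 s1=0 s6=0 clk=0 s0=0
  Δ1: clk:0→1
  Δ2: s3:1→0
  Δ3: s5:1→0
  (3Δ to stable)
t=3 Δ0: s2=0 s4=0 s3=0 s5=0 s1=0 s6=0 clk=1 s0=0
  Δ1: clk:1→0
  (1Δ to stable)
t=4 Δ0: s2=0 s4=0 s3=0 s5=0 s1=0 s6=0 clk=0 s0=0
  Δ1: clk:0→1
  Δ2: s2:0→1
  (2Δ to stable)
t=5 Δ0: s2=1 s4=0 s3=0 s5=0 s1=0 s6=0 clk=1 s0=0
  Δ1: clk:1→0
  (1Δ to stable)
t=6 Δ0: s2=1 s4=0 s3=0 s5=0 s1=0 s6=0 clk=0 s0=0
  Δ1: clk:0→1
  Δ2: s3:0→1
  Δ3: s5:0→1, s1:0→1
  (3Δ to stable)
t=7 Δ0: s2=1 s4=0 s3=1 s5=1 s1=1 s6=0 clk=1 s0=0
  Δ1: clk:1→0
  (1Δ to stable)
t=8 Δ0: s2=1 s4=0 s3=1 s5=1 s1=1 s6=0 clk=0 s0=0
  Δ1: clk:0→1
  Δ2: s2:1→0
  Δ3: s1:1→0
  (3Δ to stable)
t=9 Δ0: s2=0 s4=0 s3=1 s5=1 s1=0 s6=0 clk=1 s0=0
  Δ1: clk:1→0
  (1Δ to stable)
t=10 Δ0: s2=0 s4=0 s3=1 s5=1 s1=0 s6=0 clk=0 s0=0
  Δ1: clk:0→1
  Δ2: s3:1→0
  Δ3: s5:1→0
  (3Δ to stable)
t=11 Δ0: s2=0 s4=0 s3=0 s5=0 s1=0 s6=0 clk=1 s0=0
  Δ1: clk:1→0
  (1Δ to stable)
t=12 Δ0: s2=0 s4=0 s3=0 s5=0 s1=0 s6=0 clk=0 s0=0
  Δ1: clk:0→1
  Δ2: s2:0→1
  (2Δ to stable)
t=13 Δ0: s2=1 s4=0 s3=0 s5=0 s1=0 s6=0 clk=1 s0=0
  Δ1: clk:1→0
  (1Δ to stable)
t=14 Δ0: s2=1 s4=0 s3=0 s5=0 s1=0 s6=0 clk=0 s0=0
  Δ1: clk:0→1
  Δ2: s3:0→1
  Δ3: s5:0→1, s1:0→1
  (3Δ to stable)
t=15 Δ0: s2=1 s4=0 s3=1 s5=1 s1=1 s6=0 clk=1 s0=0
  Δ1: clk:1→0
  (1Δ to stable)
t=16 Δ0: s2=1 s4=0 s3=1 s5=1 s1=1 s6=0 clk=0 s0=0
  Δ1: clk:0→1
  Δ2: s2:1→0
  Δ3: s1:1→0
  (3Δ to stable)
t=17 Δ0: s2=0 s4=0 s3=1 s5=1 s1=0 s6=0 clk=1 s0=0
  Δ1: clk:1→0
  (1Δ to stable)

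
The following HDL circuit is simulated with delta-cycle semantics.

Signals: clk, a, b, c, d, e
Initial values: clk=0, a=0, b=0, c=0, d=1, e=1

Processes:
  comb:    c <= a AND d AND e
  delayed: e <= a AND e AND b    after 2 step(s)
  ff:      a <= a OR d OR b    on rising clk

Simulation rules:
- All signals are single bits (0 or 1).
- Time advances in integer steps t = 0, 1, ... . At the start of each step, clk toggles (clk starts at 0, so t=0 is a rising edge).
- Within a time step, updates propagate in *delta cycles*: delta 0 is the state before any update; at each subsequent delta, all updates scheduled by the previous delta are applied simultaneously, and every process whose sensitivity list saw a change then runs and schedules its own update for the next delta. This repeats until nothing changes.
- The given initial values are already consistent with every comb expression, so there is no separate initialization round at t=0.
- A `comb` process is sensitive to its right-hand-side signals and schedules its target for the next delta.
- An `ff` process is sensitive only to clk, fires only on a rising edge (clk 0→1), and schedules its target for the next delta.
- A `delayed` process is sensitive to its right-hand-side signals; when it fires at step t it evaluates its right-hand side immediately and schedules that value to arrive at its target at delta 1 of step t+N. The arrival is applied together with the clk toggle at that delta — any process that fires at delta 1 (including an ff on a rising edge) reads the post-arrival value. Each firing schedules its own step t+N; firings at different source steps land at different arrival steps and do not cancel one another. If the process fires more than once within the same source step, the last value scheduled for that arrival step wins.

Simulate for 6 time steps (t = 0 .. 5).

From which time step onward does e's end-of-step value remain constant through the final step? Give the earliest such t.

t0.Δ0 e=1 a=0 d=1 clk=0 c=0 b=0
t0.Δ1 e=1 a=0 d=1 clk=1 c=0 b=0
t0.Δ2 e=1 a=1 d=1 clk=1 c=0 b=0
t0.Δ3 e=1 a=1 d=1 clk=1 c=1 b=0
t1.Δ0 e=1 a=1 d=1 clk=1 c=1 b=0
t1.Δ1 e=1 a=1 d=1 clk=0 c=1 b=0
t2.Δ0 e=1 a=1 d=1 clk=0 c=1 b=0
t2.Δ1 e=0 a=1 d=1 clk=1 c=1 b=0
t2.Δ2 e=0 a=1 d=1 clk=1 c=0 b=0
t3.Δ0 e=0 a=1 d=1 clk=1 c=0 b=0
t3.Δ1 e=0 a=1 d=1 clk=0 c=0 b=0
t4.Δ0 e=0 a=1 d=1 clk=0 c=0 b=0
t4.Δ1 e=0 a=1 d=1 clk=1 c=0 b=0
t5.Δ0 e=0 a=1 d=1 clk=1 c=0 b=0
t5.Δ1 e=0 a=1 d=1 clk=0 c=0 b=0

2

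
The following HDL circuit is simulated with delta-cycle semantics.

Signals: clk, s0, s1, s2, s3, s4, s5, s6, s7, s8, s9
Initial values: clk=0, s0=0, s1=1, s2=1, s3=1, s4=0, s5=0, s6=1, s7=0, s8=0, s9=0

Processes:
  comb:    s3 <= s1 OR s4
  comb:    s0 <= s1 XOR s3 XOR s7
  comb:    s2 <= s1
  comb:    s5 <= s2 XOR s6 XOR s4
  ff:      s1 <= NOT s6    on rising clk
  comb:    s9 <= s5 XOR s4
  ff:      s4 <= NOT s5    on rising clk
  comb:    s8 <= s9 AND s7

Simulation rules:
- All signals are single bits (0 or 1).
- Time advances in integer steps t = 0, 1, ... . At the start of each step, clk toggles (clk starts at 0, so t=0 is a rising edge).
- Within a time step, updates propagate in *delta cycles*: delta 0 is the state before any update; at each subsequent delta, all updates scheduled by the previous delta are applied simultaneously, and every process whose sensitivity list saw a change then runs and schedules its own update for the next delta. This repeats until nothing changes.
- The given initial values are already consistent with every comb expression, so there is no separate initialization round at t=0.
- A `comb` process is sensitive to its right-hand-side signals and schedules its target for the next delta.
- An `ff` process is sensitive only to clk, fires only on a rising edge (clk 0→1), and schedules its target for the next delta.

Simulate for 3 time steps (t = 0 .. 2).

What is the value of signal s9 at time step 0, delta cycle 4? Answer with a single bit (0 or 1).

0

t0.Δ0 s2=1 s0=0 s8=0 s5=0 s4=0 s9=0 s7=0 s1=1 s6=1 s3=1 clk=0
t0.Δ1 s2=1 s0=0 s8=0 s5=0 s4=0 s9=0 s7=0 s1=1 s6=1 s3=1 clk=1
t0.Δ2 s2=1 s0=0 s8=0 s5=0 s4=1 s9=0 s7=0 s1=0 s6=1 s3=1 clk=1
t0.Δ3 s2=0 s0=1 s8=0 s5=1 s4=1 s9=1 s7=0 s1=0 s6=1 s3=1 clk=1
t0.Δ4 s2=0 s0=1 s8=0 s5=0 s4=1 s9=0 s7=0 s1=0 s6=1 s3=1 clk=1
t0.Δ5 s2=0 s0=1 s8=0 s5=0 s4=1 s9=1 s7=0 s1=0 s6=1 s3=1 clk=1
t1.Δ0 s2=0 s0=1 s8=0 s5=0 s4=1 s9=1 s7=0 s1=0 s6=1 s3=1 clk=1
t1.Δ1 s2=0 s0=1 s8=0 s5=0 s4=1 s9=1 s7=0 s1=0 s6=1 s3=1 clk=0
t2.Δ0 s2=0 s0=1 s8=0 s5=0 s4=1 s9=1 s7=0 s1=0 s6=1 s3=1 clk=0
t2.Δ1 s2=0 s0=1 s8=0 s5=0 s4=1 s9=1 s7=0 s1=0 s6=1 s3=1 clk=1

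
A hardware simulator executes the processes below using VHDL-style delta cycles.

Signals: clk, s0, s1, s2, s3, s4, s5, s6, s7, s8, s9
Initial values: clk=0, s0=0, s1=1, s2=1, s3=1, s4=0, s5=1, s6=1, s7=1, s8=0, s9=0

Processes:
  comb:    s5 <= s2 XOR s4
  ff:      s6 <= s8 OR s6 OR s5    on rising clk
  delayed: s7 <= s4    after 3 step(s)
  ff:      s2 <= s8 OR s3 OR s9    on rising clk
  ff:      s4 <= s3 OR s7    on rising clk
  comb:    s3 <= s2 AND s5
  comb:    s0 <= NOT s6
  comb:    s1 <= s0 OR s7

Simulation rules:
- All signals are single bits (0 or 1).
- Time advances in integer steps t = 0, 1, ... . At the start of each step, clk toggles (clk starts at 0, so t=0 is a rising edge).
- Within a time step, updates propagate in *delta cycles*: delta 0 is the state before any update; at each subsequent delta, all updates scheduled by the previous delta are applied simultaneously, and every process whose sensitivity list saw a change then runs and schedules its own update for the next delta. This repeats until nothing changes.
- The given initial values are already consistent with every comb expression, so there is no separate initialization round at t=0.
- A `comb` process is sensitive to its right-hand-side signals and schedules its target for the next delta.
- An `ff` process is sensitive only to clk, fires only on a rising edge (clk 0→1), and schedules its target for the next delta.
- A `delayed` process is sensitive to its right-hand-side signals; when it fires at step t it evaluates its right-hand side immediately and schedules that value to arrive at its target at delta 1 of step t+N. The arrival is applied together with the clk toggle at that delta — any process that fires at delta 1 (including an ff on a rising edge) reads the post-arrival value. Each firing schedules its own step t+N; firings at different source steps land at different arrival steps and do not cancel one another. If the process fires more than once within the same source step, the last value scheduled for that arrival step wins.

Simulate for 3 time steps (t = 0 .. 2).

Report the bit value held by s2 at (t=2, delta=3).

t=0 Δ0: s1=1 s2=1 s0=0 s6=1 s5=1 s4=0 s9=0 s8=0 s7=1 clk=0 s3=1
  Δ1: clk:0→1
  Δ2: s4:0→1
  Δ3: s5:1→0
  Δ4: s3:1→0
  (4Δ to stable)
t=1 Δ0: s1=1 s2=1 s0=0 s6=1 s5=0 s4=1 s9=0 s8=0 s7=1 clk=1 s3=0
  Δ1: clk:1→0
  (1Δ to stable)
t=2 Δ0: s1=1 s2=1 s0=0 s6=1 s5=0 s4=1 s9=0 s8=0 s7=1 clk=0 s3=0
  Δ1: clk:0→1
  Δ2: s2:1→0
  Δ3: s5:0→1
  (3Δ to stable)

0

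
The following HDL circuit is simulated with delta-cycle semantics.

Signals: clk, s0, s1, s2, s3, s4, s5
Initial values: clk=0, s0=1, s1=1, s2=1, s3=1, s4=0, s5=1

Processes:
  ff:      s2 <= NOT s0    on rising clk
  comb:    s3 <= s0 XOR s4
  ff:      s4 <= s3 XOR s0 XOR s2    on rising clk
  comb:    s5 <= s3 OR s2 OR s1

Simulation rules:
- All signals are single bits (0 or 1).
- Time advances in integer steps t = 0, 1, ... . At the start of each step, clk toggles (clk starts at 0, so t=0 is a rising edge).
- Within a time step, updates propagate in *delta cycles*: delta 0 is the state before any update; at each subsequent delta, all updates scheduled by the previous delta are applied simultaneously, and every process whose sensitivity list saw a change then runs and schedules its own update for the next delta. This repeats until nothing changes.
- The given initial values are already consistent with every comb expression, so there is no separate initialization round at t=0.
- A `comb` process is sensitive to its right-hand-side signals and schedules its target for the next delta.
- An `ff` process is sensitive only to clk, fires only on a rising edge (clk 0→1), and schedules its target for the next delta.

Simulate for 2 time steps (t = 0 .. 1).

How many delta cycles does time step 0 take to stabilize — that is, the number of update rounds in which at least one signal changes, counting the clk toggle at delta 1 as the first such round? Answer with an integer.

3

[bits: s5,s1,s2,s0,s3,clk,s4]
t=0: Δ0=1111100 Δ1=1111110 Δ2=1101111 Δ3=1101011 | 3Δ
t=1: Δ0=1101011 Δ1=1101001 | 1Δ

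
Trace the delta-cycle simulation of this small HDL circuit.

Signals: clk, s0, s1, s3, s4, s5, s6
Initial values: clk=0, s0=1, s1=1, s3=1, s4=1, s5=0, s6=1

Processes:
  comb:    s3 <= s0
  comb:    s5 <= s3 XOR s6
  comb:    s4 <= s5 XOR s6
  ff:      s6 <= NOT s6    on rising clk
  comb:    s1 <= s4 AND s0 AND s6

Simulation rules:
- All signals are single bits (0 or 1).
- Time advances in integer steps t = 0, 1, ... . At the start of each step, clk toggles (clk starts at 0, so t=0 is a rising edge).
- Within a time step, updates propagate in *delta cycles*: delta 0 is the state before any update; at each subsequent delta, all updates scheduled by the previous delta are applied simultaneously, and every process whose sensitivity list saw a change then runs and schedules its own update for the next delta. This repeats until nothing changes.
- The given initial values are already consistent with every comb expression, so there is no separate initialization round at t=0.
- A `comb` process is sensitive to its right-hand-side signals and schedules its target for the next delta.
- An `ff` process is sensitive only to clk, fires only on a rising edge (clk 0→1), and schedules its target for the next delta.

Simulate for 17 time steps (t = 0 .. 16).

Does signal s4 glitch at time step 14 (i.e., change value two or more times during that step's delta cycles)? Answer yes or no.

t=0 Δ0: s3=1 s6=1 clk=0 s1=1 s4=1 s5=0 s0=1
  Δ1: clk:0→1
  Δ2: s6:1→0
  Δ3: s1:1→0, s4:1→0, s5:0→1
  Δ4: s4:0→1
  (4Δ to stable)
t=1 Δ0: s3=1 s6=0 clk=1 s1=0 s4=1 s5=1 s0=1
  Δ1: clk:1→0
  (1Δ to stable)
t=2 Δ0: s3=1 s6=0 clk=0 s1=0 s4=1 s5=1 s0=1
  Δ1: clk:0→1
  Δ2: s6:0→1
  Δ3: s1:0→1, s4:1→0, s5:1→0
  Δ4: s1:1→0, s4:0→1
  Δ5: s1:0→1
  (5Δ to stable)
t=3 Δ0: s3=1 s6=1 clk=1 s1=1 s4=1 s5=0 s0=1
  Δ1: clk:1→0
  (1Δ to stable)
t=4 Δ0: s3=1 s6=1 clk=0 s1=1 s4=1 s5=0 s0=1
  Δ1: clk:0→1
  Δ2: s6:1→0
  Δ3: s1:1→0, s4:1→0, s5:0→1
  Δ4: s4:0→1
  (4Δ to stable)
t=5 Δ0: s3=1 s6=0 clk=1 s1=0 s4=1 s5=1 s0=1
  Δ1: clk:1→0
  (1Δ to stable)
t=6 Δ0: s3=1 s6=0 clk=0 s1=0 s4=1 s5=1 s0=1
  Δ1: clk:0→1
  Δ2: s6:0→1
  Δ3: s1:0→1, s4:1→0, s5:1→0
  Δ4: s1:1→0, s4:0→1
  Δ5: s1:0→1
  (5Δ to stable)
t=7 Δ0: s3=1 s6=1 clk=1 s1=1 s4=1 s5=0 s0=1
  Δ1: clk:1→0
  (1Δ to stable)
t=8 Δ0: s3=1 s6=1 clk=0 s1=1 s4=1 s5=0 s0=1
  Δ1: clk:0→1
  Δ2: s6:1→0
  Δ3: s1:1→0, s4:1→0, s5:0→1
  Δ4: s4:0→1
  (4Δ to stable)
t=9 Δ0: s3=1 s6=0 clk=1 s1=0 s4=1 s5=1 s0=1
  Δ1: clk:1→0
  (1Δ to stable)
t=10 Δ0: s3=1 s6=0 clk=0 s1=0 s4=1 s5=1 s0=1
  Δ1: clk:0→1
  Δ2: s6:0→1
  Δ3: s1:0→1, s4:1→0, s5:1→0
  Δ4: s1:1→0, s4:0→1
  Δ5: s1:0→1
  (5Δ to stable)
t=11 Δ0: s3=1 s6=1 clk=1 s1=1 s4=1 s5=0 s0=1
  Δ1: clk:1→0
  (1Δ to stable)
t=12 Δ0: s3=1 s6=1 clk=0 s1=1 s4=1 s5=0 s0=1
  Δ1: clk:0→1
  Δ2: s6:1→0
  Δ3: s1:1→0, s4:1→0, s5:0→1
  Δ4: s4:0→1
  (4Δ to stable)
t=13 Δ0: s3=1 s6=0 clk=1 s1=0 s4=1 s5=1 s0=1
  Δ1: clk:1→0
  (1Δ to stable)
t=14 Δ0: s3=1 s6=0 clk=0 s1=0 s4=1 s5=1 s0=1
  Δ1: clk:0→1
  Δ2: s6:0→1
  Δ3: s1:0→1, s4:1→0, s5:1→0
  Δ4: s1:1→0, s4:0→1
  Δ5: s1:0→1
  (5Δ to stable)
t=15 Δ0: s3=1 s6=1 clk=1 s1=1 s4=1 s5=0 s0=1
  Δ1: clk:1→0
  (1Δ to stable)
t=16 Δ0: s3=1 s6=1 clk=0 s1=1 s4=1 s5=0 s0=1
  Δ1: clk:0→1
  Δ2: s6:1→0
  Δ3: s1:1→0, s4:1→0, s5:0→1
  Δ4: s4:0→1
  (4Δ to stable)

yes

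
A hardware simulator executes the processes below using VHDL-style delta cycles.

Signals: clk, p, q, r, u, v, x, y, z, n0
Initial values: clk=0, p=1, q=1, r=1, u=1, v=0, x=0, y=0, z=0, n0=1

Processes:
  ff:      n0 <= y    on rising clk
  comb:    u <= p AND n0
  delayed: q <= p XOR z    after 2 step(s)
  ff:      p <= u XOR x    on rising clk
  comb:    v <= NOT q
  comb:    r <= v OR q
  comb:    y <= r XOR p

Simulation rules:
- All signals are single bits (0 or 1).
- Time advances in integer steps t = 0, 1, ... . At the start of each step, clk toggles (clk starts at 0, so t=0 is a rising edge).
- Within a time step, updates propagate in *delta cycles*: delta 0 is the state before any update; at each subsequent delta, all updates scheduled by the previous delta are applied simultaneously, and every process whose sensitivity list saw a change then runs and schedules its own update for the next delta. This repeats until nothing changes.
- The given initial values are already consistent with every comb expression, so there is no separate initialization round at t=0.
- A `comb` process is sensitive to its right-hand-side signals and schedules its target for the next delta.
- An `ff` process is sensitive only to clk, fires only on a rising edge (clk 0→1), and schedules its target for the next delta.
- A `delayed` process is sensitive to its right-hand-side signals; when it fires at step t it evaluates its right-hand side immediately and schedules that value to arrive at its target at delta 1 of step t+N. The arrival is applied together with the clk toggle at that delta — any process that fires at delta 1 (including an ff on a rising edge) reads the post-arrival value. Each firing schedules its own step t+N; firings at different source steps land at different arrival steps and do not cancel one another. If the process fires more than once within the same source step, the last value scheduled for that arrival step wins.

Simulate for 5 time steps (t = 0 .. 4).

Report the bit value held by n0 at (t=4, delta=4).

1

t=0 Δ0: p=1 y=0 x=0 v=0 z=0 q=1 u=1 r=1 n0=1 clk=0
  Δ1: clk:0→1
  Δ2: n0:1→0
  Δ3: u:1→0
  (3Δ to stable)
t=1 Δ0: p=1 y=0 x=0 v=0 z=0 q=1 u=0 r=1 n0=0 clk=1
  Δ1: clk:1→0
  (1Δ to stable)
t=2 Δ0: p=1 y=0 x=0 v=0 z=0 q=1 u=0 r=1 n0=0 clk=0
  Δ1: clk:0→1
  Δ2: p:1→0
  Δ3: y:0→1
  (3Δ to stable)
t=3 Δ0: p=0 y=1 x=0 v=0 z=0 q=1 u=0 r=1 n0=0 clk=1
  Δ1: clk:1→0
  (1Δ to stable)
t=4 Δ0: p=0 y=1 x=0 v=0 z=0 q=1 u=0 r=1 n0=0 clk=0
  Δ1: q:1→0, clk:0→1
  Δ2: v:0→1, r:1→0, n0:0→1
  Δ3: y:1→0, r:0→1
  Δ4: y:0→1
  (4Δ to stable)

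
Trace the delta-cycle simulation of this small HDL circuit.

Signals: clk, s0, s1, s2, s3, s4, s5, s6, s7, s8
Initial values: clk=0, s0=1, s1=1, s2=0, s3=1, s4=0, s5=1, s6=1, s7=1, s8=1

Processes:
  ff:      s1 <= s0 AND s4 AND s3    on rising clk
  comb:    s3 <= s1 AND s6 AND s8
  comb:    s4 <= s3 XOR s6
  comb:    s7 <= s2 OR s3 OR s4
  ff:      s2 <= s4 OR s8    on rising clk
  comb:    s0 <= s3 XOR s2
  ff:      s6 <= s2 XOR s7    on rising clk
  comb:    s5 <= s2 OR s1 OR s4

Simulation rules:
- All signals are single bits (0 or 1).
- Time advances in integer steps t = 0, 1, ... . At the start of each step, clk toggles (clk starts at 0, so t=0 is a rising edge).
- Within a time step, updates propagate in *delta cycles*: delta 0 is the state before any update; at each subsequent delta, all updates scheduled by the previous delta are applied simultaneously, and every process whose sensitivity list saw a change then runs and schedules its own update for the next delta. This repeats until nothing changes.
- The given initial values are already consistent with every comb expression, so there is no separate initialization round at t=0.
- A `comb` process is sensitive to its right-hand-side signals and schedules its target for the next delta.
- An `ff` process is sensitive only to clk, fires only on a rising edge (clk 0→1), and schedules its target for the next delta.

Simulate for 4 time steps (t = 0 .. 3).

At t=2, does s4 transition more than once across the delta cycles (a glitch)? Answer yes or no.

no

[bits: s2,s5,s0,s1,s8,clk,s6,s3,s4,s7]
t=0: Δ0=0111101101 Δ1=0111111101 Δ2=1110111101 Δ3=1100111001 Δ4=1110111011 | 4Δ
t=1: Δ0=1110111011 Δ1=1110101011 | 1Δ
t=2: Δ0=1110101011 Δ1=1110111011 Δ2=1110110011 Δ3=1110110001 | 3Δ
t=3: Δ0=1110110001 Δ1=1110100001 | 1Δ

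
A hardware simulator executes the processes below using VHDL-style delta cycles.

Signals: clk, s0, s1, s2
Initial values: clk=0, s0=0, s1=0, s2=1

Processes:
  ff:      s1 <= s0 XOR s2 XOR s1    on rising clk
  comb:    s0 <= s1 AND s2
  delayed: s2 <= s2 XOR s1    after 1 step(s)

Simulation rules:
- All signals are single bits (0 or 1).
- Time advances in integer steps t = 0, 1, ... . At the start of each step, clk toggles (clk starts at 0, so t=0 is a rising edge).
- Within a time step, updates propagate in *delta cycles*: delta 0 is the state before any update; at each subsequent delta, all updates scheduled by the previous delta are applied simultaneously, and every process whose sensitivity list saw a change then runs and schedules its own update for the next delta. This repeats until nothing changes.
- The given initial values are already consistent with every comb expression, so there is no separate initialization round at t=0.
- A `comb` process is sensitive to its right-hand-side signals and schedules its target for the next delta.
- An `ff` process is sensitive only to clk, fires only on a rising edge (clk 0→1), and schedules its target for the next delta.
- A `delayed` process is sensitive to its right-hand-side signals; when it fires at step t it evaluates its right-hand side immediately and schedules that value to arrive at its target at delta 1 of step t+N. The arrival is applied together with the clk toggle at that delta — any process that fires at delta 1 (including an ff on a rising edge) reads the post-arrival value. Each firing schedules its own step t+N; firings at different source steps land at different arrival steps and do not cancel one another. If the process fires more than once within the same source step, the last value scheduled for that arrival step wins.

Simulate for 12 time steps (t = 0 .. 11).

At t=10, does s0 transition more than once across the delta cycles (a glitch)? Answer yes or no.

yes

t=0 Δ0: s2=1 clk=0 s0=0 s1=0
  Δ1: clk:0→1
  Δ2: s1:0→1
  Δ3: s0:0→1
  (3Δ to stable)
t=1 Δ0: s2=1 clk=1 s0=1 s1=1
  Δ1: s2:1→0, clk:1→0
  Δ2: s0:1→0
  (2Δ to stable)
t=2 Δ0: s2=0 clk=0 s0=0 s1=1
  Δ1: s2:0→1, clk:0→1
  Δ2: s0:0→1, s1:1→0
  Δ3: s0:1→0
  (3Δ to stable)
t=3 Δ0: s2=1 clk=1 s0=0 s1=0
  Δ1: clk:1→0
  (1Δ to stable)
t=4 Δ0: s2=1 clk=0 s0=0 s1=0
  Δ1: clk:0→1
  Δ2: s1:0→1
  Δ3: s0:0→1
  (3Δ to stable)
t=5 Δ0: s2=1 clk=1 s0=1 s1=1
  Δ1: s2:1→0, clk:1→0
  Δ2: s0:1→0
  (2Δ to stable)
t=6 Δ0: s2=0 clk=0 s0=0 s1=1
  Δ1: s2:0→1, clk:0→1
  Δ2: s0:0→1, s1:1→0
  Δ3: s0:1→0
  (3Δ to stable)
t=7 Δ0: s2=1 clk=1 s0=0 s1=0
  Δ1: clk:1→0
  (1Δ to stable)
t=8 Δ0: s2=1 clk=0 s0=0 s1=0
  Δ1: clk:0→1
  Δ2: s1:0→1
  Δ3: s0:0→1
  (3Δ to stable)
t=9 Δ0: s2=1 clk=1 s0=1 s1=1
  Δ1: s2:1→0, clk:1→0
  Δ2: s0:1→0
  (2Δ to stable)
t=10 Δ0: s2=0 clk=0 s0=0 s1=1
  Δ1: s2:0→1, clk:0→1
  Δ2: s0:0→1, s1:1→0
  Δ3: s0:1→0
  (3Δ to stable)
t=11 Δ0: s2=1 clk=1 s0=0 s1=0
  Δ1: clk:1→0
  (1Δ to stable)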